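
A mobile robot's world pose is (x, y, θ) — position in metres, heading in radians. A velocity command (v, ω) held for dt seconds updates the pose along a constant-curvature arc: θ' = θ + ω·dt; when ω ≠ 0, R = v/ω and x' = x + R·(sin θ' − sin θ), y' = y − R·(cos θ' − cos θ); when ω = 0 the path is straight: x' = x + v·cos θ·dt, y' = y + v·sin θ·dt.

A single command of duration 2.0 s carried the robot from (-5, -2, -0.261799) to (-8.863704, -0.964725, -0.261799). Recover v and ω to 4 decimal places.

v = -2.0000, ω = 0.0000

Δθ = -0.261799 − -0.261799 = 0.000000
ω = Δθ/dt = 0.000000/2.0 = 0.0000
ω = 0 → v = (Δx·cos θ + Δy·sin θ)/dt = -2.0000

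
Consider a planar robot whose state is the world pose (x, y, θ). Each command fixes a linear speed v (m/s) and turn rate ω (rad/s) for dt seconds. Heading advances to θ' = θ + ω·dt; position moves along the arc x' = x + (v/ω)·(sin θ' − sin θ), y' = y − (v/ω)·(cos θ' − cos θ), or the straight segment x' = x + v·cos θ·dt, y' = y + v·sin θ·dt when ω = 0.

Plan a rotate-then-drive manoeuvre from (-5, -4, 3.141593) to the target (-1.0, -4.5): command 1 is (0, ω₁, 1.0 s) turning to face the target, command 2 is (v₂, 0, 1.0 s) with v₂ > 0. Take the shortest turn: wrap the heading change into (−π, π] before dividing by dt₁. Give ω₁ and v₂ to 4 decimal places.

ω₁ = 3.0172, v₂ = 4.0311

heading to target = atan2(-4.5−-4, -1−-5) = -0.1244
Δθ = wrap(-0.1244 − 3.1416) = 3.0172; ω₁ = Δθ/dt₁ = 3.0172
distance = √((-1−-5)² + (-4.5−-4)²) = 4.0311; v₂ = distance/dt₂ = 4.0311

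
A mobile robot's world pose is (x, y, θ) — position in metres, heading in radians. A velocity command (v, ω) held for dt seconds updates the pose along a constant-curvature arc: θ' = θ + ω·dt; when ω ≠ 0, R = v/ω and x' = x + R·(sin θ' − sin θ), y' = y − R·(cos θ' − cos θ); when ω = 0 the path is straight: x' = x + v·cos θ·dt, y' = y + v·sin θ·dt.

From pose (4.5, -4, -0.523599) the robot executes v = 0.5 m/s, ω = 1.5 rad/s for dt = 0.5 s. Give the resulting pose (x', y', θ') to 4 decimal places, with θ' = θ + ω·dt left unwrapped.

(4.7415, -4.0362, 0.2264)

θ' = -0.5236 + 1.5·0.5 = 0.2264
R = v/ω = 0.5/1.5 = 0.3333
x' = 4.5 + 0.3333·(sin 0.2264 − sin -0.5236) = 4.7415
y' = -4 − 0.3333·(cos 0.2264 − cos -0.5236) = -4.0362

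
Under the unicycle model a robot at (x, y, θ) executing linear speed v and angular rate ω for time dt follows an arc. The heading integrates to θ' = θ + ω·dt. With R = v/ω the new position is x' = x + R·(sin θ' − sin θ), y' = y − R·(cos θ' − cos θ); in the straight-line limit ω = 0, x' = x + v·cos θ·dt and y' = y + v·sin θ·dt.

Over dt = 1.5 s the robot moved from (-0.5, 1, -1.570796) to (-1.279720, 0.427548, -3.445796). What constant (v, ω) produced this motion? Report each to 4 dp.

Δθ = -3.445796 − -1.570796 = -1.875000
ω = Δθ/dt = -1.875000/1.5 = -1.2500
R = Δx/(sin θ' − sin θ) = -0.6000
v = R·ω = -0.6000·-1.2500 = 0.7500

v = 0.7500, ω = -1.2500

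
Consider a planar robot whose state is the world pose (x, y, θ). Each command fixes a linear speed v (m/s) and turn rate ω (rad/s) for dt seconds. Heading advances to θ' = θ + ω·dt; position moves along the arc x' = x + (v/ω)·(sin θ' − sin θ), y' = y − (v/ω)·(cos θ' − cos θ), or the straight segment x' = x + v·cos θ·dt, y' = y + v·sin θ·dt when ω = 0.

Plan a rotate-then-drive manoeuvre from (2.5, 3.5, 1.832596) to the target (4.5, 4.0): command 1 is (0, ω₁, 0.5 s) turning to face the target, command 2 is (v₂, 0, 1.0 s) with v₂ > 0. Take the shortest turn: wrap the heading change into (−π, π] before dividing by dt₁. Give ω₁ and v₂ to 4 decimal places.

ω₁ = -3.1752, v₂ = 2.0616

heading to target = atan2(4−3.5, 4.5−2.5) = 0.2450
Δθ = wrap(0.2450 − 1.8326) = -1.5876; ω₁ = Δθ/dt₁ = -3.1752
distance = √((4.5−2.5)² + (4−3.5)²) = 2.0616; v₂ = distance/dt₂ = 2.0616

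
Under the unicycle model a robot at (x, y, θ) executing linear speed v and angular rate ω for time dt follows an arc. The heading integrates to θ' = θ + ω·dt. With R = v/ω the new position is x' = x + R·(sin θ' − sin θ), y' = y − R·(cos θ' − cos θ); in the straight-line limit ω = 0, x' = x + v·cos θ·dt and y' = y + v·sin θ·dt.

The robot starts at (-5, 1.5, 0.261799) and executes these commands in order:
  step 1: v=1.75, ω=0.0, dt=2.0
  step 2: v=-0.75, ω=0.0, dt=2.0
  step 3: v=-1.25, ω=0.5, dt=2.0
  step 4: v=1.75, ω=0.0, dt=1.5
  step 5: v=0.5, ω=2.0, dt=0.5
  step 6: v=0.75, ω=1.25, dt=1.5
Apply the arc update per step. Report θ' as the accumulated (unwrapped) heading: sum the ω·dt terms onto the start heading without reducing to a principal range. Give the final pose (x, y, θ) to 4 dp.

step 1: θ'=0.2618 (straight) → pose (-1.6193, 2.4059, 0.2618)
step 2: θ'=0.2618 (straight) → pose (-3.0681, 2.0176, 0.2618)
step 3: θ'=1.2618 (R=-2.5000) → pose (-4.8027, 0.3631, 1.2618)
step 4: θ'=1.2618 (straight) → pose (-4.0044, 2.8638, 1.2618)
step 5: θ'=2.2618 (R=0.2500) → pose (-4.0499, 3.0991, 2.2618)
step 6: θ'=4.1368 (R=0.6000) → pose (-5.0156, 3.0433, 4.1368)

(-5.0156, 3.0433, 4.1368)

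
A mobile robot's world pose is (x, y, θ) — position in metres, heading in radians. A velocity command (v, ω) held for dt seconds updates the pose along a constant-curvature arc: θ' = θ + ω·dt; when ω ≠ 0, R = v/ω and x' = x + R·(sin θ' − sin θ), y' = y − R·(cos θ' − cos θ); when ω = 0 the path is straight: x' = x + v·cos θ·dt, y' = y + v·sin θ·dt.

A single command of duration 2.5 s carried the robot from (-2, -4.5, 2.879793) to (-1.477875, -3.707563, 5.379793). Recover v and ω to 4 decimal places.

Δθ = 5.379793 − 2.879793 = 2.500000
ω = Δθ/dt = 2.500000/2.5 = 1.0000
R = −Δy/(cos θ' − cos θ) = -0.5000
v = R·ω = -0.5000·1.0000 = -0.5000

v = -0.5000, ω = 1.0000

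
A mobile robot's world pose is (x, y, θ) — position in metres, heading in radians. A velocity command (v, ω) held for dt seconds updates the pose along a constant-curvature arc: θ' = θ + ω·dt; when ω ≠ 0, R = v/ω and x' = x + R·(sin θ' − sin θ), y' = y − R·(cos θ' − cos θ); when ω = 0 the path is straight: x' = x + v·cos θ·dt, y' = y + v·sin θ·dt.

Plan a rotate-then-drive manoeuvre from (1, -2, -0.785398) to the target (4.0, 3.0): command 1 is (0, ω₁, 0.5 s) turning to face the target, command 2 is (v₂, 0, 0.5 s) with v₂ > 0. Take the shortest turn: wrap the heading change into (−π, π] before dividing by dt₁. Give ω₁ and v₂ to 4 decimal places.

ω₁ = 3.6315, v₂ = 11.6619

heading to target = atan2(3−-2, 4−1) = 1.0304
Δθ = wrap(1.0304 − -0.7854) = 1.8158; ω₁ = Δθ/dt₁ = 3.6315
distance = √((4−1)² + (3−-2)²) = 5.8310; v₂ = distance/dt₂ = 11.6619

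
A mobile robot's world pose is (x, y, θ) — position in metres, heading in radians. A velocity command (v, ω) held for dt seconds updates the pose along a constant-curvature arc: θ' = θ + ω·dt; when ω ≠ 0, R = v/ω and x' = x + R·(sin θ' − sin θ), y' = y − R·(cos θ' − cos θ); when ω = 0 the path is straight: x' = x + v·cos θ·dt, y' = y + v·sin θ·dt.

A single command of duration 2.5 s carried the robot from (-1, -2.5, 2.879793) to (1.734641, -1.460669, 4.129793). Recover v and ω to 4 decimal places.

Δθ = 4.129793 − 2.879793 = 1.250000
ω = Δθ/dt = 1.250000/2.5 = 0.5000
R = Δx/(sin θ' − sin θ) = -2.5000
v = R·ω = -2.5000·0.5000 = -1.2500

v = -1.2500, ω = 0.5000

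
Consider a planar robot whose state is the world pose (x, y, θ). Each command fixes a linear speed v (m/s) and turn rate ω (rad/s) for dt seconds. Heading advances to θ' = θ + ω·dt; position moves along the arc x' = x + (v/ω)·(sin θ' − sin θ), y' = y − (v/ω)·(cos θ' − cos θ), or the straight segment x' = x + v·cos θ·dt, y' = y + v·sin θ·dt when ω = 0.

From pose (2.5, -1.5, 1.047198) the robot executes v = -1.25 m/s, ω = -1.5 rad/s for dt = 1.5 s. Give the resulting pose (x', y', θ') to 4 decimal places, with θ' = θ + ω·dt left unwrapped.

(1.0008, -1.3831, -1.2028)

θ' = 1.0472 + -1.5·1.5 = -1.2028
R = v/ω = -1.25/-1.5 = 0.8333
x' = 2.5 + 0.8333·(sin -1.2028 − sin 1.0472) = 1.0008
y' = -1.5 − 0.8333·(cos -1.2028 − cos 1.0472) = -1.3831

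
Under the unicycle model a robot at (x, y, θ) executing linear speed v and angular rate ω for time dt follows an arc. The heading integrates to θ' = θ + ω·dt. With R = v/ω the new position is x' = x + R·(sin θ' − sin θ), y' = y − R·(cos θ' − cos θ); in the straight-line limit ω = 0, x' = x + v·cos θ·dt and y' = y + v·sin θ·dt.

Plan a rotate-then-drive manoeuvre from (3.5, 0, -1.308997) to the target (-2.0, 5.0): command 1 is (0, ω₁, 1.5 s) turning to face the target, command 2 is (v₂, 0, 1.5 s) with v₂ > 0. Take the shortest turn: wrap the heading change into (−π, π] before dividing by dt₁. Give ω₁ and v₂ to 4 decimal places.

ω₁ = -1.7136, v₂ = 4.9554

heading to target = atan2(5−0, -2−3.5) = 2.4038
Δθ = wrap(2.4038 − -1.3090) = -2.5704; ω₁ = Δθ/dt₁ = -1.7136
distance = √((-2−3.5)² + (5−0)²) = 7.4330; v₂ = distance/dt₂ = 4.9554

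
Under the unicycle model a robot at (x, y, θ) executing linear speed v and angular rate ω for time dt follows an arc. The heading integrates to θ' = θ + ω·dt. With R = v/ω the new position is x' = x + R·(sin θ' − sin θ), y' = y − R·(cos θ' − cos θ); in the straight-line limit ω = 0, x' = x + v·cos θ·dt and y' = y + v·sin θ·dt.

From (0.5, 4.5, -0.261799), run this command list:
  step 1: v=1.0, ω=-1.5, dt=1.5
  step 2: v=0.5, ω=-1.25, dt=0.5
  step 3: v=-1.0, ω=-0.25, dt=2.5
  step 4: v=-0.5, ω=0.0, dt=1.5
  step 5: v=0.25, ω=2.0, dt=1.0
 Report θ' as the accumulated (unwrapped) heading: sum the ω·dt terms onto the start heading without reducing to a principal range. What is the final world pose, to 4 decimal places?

(3.2454, 1.9817, -1.7618)

step 1: θ'=-2.5118 (R=-0.6667) → pose (0.7201, 3.3173, -2.5118)
step 2: θ'=-3.1368 (R=-0.4000) → pose (0.4864, 3.2405, -3.1368)
step 3: θ'=-3.7618 (R=4.0000) → pose (2.8304, 2.4956, -3.7618)
step 4: θ'=-3.7618 (straight) → pose (3.4407, 2.0597, -3.7618)
step 5: θ'=-1.7618 (R=0.1250) → pose (3.2454, 1.9817, -1.7618)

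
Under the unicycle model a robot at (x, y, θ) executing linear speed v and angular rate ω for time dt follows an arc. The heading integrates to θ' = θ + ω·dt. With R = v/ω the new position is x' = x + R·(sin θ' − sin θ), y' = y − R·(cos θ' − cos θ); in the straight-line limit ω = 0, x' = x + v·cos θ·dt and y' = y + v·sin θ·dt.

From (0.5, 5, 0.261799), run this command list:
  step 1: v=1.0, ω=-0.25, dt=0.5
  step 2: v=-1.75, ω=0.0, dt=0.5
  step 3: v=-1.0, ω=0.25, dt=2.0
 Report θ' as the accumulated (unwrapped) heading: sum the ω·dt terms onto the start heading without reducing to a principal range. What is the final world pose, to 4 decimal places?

step 1: θ'=0.1368 (R=-4.0000) → pose (0.9898, 5.0989, 0.1368)
step 2: θ'=0.1368 (straight) → pose (0.1230, 4.9796, 0.1368)
step 3: θ'=0.6368 (R=-4.0000) → pose (-1.7101, 4.2330, 0.6368)

(-1.7101, 4.2330, 0.6368)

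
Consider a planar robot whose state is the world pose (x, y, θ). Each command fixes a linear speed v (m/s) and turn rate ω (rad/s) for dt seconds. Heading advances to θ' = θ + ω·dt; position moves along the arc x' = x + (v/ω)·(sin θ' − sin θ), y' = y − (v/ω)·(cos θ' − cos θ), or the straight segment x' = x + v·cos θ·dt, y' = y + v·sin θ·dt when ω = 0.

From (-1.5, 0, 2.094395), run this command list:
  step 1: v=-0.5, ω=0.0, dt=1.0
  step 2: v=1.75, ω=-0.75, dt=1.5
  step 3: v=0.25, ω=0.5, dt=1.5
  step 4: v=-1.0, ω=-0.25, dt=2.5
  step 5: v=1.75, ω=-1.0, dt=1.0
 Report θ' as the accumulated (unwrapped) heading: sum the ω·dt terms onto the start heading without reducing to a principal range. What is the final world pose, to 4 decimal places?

(-0.0821, 0.9239, 0.0944)

step 1: θ'=2.0944 (straight) → pose (-1.2500, -0.4330, 2.0944)
step 2: θ'=0.9694 (R=-2.3333) → pose (-1.1532, 2.0539, 0.9694)
step 3: θ'=1.7194 (R=0.5000) → pose (-1.0710, 2.4108, 1.7194)
step 4: θ'=1.0944 (R=4.0000) → pose (-1.4723, -0.0158, 1.0944)
step 5: θ'=0.0944 (R=-1.7500) → pose (-0.0821, 0.9239, 0.0944)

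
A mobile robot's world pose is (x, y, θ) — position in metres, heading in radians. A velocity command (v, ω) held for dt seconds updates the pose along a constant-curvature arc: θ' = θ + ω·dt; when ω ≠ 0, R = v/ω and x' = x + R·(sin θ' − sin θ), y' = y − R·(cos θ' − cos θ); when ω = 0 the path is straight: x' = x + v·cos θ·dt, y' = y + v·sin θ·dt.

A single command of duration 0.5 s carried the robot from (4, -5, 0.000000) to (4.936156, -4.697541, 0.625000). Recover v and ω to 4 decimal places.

v = 2.0000, ω = 1.2500

Δθ = 0.625000 − 0.000000 = 0.625000
ω = Δθ/dt = 0.625000/0.5 = 1.2500
R = Δx/(sin θ' − sin θ) = 1.6000
v = R·ω = 1.6000·1.2500 = 2.0000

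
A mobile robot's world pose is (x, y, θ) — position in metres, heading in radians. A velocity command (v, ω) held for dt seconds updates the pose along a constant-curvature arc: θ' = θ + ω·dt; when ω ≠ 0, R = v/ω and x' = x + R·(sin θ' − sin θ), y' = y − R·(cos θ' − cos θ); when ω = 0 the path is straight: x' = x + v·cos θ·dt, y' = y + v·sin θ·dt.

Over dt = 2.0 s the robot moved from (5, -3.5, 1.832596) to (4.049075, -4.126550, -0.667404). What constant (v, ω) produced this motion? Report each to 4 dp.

Δθ = -0.667404 − 1.832596 = -2.500000
ω = Δθ/dt = -2.500000/2.0 = -1.2500
R = Δx/(sin θ' − sin θ) = 0.6000
v = R·ω = 0.6000·-1.2500 = -0.7500

v = -0.7500, ω = -1.2500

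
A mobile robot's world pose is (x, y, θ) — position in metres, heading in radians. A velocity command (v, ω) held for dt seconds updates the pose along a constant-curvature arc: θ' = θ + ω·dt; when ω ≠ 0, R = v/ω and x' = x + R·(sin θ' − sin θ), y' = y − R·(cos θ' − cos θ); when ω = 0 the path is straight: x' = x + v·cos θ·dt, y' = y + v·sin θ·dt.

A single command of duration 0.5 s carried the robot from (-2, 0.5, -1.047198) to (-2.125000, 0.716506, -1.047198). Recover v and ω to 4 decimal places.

Δθ = -1.047198 − -1.047198 = 0.000000
ω = Δθ/dt = 0.000000/0.5 = 0.0000
ω = 0 → v = (Δx·cos θ + Δy·sin θ)/dt = -0.5000

v = -0.5000, ω = 0.0000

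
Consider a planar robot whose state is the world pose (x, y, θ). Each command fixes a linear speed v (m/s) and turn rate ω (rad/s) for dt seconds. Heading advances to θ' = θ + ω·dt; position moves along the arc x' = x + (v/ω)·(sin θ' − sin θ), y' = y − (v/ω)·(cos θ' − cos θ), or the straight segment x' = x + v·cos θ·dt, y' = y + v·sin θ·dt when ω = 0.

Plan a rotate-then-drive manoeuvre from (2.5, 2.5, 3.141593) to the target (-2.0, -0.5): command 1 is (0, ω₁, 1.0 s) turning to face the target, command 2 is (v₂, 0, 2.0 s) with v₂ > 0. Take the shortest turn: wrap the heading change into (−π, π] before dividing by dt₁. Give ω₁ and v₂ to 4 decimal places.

ω₁ = 0.5880, v₂ = 2.7042

heading to target = atan2(-0.5−2.5, -2−2.5) = -2.5536
Δθ = wrap(-2.5536 − 3.1416) = 0.5880; ω₁ = Δθ/dt₁ = 0.5880
distance = √((-2−2.5)² + (-0.5−2.5)²) = 5.4083; v₂ = distance/dt₂ = 2.7042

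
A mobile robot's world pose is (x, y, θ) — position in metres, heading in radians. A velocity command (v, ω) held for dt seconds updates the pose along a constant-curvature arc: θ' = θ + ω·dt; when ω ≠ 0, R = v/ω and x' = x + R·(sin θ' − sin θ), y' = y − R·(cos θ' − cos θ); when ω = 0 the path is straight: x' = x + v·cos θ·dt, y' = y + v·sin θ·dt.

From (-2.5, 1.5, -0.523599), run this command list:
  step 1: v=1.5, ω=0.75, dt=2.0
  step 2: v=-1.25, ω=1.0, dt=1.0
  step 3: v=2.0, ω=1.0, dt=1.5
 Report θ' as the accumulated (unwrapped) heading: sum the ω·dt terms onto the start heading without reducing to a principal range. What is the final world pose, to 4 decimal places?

step 1: θ'=0.9764 (R=2.0000) → pose (0.1570, 2.1120, 0.9764)
step 2: θ'=1.9764 (R=-1.2500) → pose (0.0440, 0.9188, 1.9764)
step 3: θ'=3.4764 (R=2.0000) → pose (-2.4509, 2.0186, 3.4764)

(-2.4509, 2.0186, 3.4764)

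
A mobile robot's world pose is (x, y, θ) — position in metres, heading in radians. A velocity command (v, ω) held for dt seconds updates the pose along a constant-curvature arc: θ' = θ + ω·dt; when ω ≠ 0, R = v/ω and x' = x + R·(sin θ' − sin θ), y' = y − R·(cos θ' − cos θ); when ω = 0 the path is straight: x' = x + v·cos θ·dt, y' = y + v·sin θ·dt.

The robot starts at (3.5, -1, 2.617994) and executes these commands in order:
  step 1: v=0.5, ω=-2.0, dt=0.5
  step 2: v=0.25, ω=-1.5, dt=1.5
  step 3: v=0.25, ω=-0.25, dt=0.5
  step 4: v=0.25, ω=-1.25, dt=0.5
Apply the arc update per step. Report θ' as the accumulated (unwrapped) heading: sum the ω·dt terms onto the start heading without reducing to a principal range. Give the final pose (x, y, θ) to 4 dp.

step 1: θ'=1.6180 (R=-0.2500) → pose (3.3753, -0.7953, 1.6180)
step 2: θ'=-0.6320 (R=-0.1667) → pose (3.6402, -0.6530, -0.6320)
step 3: θ'=-0.7570 (R=-1.0000) → pose (3.7362, -0.7329, -0.7570)
step 4: θ'=-1.3820 (R=-0.2000) → pose (3.7953, -0.8407, -1.3820)

(3.7953, -0.8407, -1.3820)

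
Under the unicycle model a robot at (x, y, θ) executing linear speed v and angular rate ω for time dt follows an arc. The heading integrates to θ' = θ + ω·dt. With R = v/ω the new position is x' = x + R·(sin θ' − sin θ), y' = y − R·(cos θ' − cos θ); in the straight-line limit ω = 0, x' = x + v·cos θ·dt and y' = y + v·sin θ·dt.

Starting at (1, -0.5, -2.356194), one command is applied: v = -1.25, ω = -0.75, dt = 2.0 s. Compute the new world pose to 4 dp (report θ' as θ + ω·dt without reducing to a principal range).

θ' = -2.3562 + -0.75·2.0 = -3.8562
R = v/ω = -1.25/-0.75 = 1.6667
x' = 1 + 1.6667·(sin -3.8562 − sin -2.3562) = 3.2707
y' = -0.5 − 1.6667·(cos -3.8562 − cos -2.3562) = -0.4196

(3.2707, -0.4196, -3.8562)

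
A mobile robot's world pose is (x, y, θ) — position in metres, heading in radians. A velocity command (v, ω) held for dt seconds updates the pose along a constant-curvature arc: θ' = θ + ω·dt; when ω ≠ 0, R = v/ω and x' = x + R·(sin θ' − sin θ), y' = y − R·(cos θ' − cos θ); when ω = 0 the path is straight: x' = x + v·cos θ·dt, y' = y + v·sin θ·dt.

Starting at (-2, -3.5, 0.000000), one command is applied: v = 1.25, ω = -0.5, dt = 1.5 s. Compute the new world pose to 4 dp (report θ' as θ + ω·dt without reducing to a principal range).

(-0.2959, -4.1708, -0.7500)

θ' = 0.0000 + -0.5·1.5 = -0.7500
R = v/ω = 1.25/-0.5 = -2.5000
x' = -2 + -2.5000·(sin -0.7500 − sin 0.0000) = -0.2959
y' = -3.5 − -2.5000·(cos -0.7500 − cos 0.0000) = -4.1708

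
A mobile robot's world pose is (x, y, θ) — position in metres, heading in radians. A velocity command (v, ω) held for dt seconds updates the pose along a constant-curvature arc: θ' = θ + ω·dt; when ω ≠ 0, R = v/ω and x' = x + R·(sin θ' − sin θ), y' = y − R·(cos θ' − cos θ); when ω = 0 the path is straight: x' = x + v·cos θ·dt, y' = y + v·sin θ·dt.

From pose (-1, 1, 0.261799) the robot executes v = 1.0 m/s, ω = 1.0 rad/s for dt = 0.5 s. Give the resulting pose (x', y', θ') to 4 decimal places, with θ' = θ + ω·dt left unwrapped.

(-0.5686, 1.2423, 0.7618)

θ' = 0.2618 + 1.0·0.5 = 0.7618
R = v/ω = 1.0/1.0 = 1.0000
x' = -1 + 1.0000·(sin 0.7618 − sin 0.2618) = -0.5686
y' = 1 − 1.0000·(cos 0.7618 − cos 0.2618) = 1.2423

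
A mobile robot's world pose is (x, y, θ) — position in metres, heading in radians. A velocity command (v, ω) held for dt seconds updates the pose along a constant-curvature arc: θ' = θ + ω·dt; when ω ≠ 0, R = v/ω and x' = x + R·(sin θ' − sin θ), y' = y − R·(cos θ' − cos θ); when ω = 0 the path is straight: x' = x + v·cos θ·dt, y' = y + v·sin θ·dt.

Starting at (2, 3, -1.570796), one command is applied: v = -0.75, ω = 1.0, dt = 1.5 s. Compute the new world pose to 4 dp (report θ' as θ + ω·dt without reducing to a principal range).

θ' = -1.5708 + 1.0·1.5 = -0.0708
R = v/ω = -0.75/1.0 = -0.7500
x' = 2 + -0.7500·(sin -0.0708 − sin -1.5708) = 1.3031
y' = 3 − -0.7500·(cos -0.0708 − cos -1.5708) = 3.7481

(1.3031, 3.7481, -0.0708)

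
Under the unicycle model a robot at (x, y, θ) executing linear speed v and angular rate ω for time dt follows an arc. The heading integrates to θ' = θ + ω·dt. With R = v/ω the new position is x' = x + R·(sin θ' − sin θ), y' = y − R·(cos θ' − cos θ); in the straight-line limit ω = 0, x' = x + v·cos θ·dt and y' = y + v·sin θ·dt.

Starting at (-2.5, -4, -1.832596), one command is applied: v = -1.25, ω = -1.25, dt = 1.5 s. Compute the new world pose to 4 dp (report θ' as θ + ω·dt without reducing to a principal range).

(-0.9978, -3.4148, -3.7076)

θ' = -1.8326 + -1.25·1.5 = -3.7076
R = v/ω = -1.25/-1.25 = 1.0000
x' = -2.5 + 1.0000·(sin -3.7076 − sin -1.8326) = -0.9978
y' = -4 − 1.0000·(cos -3.7076 − cos -1.8326) = -3.4148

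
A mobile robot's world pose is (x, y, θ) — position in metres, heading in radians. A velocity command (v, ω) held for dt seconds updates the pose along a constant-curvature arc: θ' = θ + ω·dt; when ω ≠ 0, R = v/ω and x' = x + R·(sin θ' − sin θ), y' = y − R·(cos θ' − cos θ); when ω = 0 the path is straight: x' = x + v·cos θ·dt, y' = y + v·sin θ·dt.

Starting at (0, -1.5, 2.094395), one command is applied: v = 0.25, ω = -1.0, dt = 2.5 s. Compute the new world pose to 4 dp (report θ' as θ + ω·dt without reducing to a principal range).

θ' = 2.0944 + -1.0·2.5 = -0.4056
R = v/ω = 0.25/-1.0 = -0.2500
x' = 0 + -0.2500·(sin -0.4056 − sin 2.0944) = 0.3152
y' = -1.5 − -0.2500·(cos -0.4056 − cos 2.0944) = -1.1453

(0.3152, -1.1453, -0.4056)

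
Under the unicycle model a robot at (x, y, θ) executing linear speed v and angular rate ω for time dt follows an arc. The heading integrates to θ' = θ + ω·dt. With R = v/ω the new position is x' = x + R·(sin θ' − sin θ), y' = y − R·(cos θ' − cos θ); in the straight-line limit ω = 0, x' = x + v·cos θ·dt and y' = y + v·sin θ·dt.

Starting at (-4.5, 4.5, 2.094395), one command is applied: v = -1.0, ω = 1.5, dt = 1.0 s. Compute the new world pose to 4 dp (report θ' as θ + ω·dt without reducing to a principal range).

(-3.6310, 4.2339, 3.5944)

θ' = 2.0944 + 1.5·1.0 = 3.5944
R = v/ω = -1.0/1.5 = -0.6667
x' = -4.5 + -0.6667·(sin 3.5944 − sin 2.0944) = -3.6310
y' = 4.5 − -0.6667·(cos 3.5944 − cos 2.0944) = 4.2339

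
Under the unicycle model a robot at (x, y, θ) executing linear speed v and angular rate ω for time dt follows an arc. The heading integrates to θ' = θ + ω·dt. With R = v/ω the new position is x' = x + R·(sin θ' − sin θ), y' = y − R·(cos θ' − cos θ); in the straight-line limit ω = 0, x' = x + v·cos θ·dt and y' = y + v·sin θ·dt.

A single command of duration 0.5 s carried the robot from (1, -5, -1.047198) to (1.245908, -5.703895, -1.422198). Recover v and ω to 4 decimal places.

v = 1.5000, ω = -0.7500

Δθ = -1.422198 − -1.047198 = -0.375000
ω = Δθ/dt = -0.375000/0.5 = -0.7500
R = −Δy/(cos θ' − cos θ) = -2.0000
v = R·ω = -2.0000·-0.7500 = 1.5000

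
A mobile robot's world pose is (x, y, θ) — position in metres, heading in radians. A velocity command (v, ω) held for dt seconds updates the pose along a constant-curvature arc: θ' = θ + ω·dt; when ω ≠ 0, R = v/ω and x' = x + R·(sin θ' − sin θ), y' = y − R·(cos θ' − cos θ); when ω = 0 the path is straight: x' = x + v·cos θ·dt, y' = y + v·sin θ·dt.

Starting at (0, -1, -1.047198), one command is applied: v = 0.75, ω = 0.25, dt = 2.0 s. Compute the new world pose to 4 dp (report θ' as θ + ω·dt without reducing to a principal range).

θ' = -1.0472 + 0.25·2.0 = -0.5472
R = v/ω = 0.75/0.25 = 3.0000
x' = 0 + 3.0000·(sin -0.5472 − sin -1.0472) = 1.0372
y' = -1 − 3.0000·(cos -0.5472 − cos -1.0472) = -2.0620

(1.0372, -2.0620, -0.5472)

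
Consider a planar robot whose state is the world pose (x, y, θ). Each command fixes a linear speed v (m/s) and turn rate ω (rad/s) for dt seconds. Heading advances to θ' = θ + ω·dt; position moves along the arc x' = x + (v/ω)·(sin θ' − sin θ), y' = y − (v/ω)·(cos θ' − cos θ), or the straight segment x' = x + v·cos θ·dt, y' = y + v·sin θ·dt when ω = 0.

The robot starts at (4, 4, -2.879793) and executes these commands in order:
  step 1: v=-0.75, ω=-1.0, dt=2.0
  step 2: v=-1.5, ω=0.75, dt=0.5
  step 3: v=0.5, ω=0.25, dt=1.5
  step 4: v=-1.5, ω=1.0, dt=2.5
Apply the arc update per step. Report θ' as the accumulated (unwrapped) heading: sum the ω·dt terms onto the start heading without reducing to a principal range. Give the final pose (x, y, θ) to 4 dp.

(7.4116, 3.8301, -1.6298)

step 1: θ'=-4.8798 (R=0.7500) → pose (4.9336, 3.1506, -4.8798)
step 2: θ'=-4.5048 (R=-2.0000) → pose (4.9486, 2.4051, -4.5048)
step 3: θ'=-4.1298 (R=2.0000) → pose (4.6616, 3.0933, -4.1298)
step 4: θ'=-1.6298 (R=-1.5000) → pose (7.4116, 3.8301, -1.6298)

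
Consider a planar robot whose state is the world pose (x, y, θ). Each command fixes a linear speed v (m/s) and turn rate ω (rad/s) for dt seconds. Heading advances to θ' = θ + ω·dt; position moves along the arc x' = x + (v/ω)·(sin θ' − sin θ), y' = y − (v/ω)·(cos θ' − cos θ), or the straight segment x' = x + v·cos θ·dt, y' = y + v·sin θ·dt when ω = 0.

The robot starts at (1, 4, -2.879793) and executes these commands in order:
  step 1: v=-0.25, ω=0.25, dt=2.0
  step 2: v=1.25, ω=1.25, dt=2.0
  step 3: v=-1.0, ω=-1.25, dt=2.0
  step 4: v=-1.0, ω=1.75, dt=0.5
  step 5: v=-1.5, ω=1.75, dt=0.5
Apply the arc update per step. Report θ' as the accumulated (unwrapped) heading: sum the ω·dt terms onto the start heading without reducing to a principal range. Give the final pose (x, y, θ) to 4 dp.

(1.4188, 4.9864, -0.6298)

step 1: θ'=-2.3798 (R=-1.0000) → pose (1.4314, 4.2423, -2.3798)
step 2: θ'=0.1202 (R=1.0000) → pose (2.2415, 2.5260, 0.1202)
step 3: θ'=-2.3798 (R=0.8000) → pose (1.5934, 3.8991, -2.3798)
step 4: θ'=-1.5048 (R=-0.5714) → pose (1.7692, 4.3502, -1.5048)
step 5: θ'=-0.6298 (R=-0.8571) → pose (1.4188, 4.9864, -0.6298)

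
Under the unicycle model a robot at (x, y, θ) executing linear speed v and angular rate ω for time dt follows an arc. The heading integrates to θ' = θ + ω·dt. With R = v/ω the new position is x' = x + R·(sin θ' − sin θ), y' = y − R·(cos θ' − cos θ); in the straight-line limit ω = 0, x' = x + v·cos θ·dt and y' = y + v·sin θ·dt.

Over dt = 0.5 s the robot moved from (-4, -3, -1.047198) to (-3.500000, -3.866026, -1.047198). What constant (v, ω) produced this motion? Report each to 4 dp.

v = 2.0000, ω = 0.0000

Δθ = -1.047198 − -1.047198 = 0.000000
ω = Δθ/dt = 0.000000/0.5 = 0.0000
ω = 0 → v = (Δx·cos θ + Δy·sin θ)/dt = 2.0000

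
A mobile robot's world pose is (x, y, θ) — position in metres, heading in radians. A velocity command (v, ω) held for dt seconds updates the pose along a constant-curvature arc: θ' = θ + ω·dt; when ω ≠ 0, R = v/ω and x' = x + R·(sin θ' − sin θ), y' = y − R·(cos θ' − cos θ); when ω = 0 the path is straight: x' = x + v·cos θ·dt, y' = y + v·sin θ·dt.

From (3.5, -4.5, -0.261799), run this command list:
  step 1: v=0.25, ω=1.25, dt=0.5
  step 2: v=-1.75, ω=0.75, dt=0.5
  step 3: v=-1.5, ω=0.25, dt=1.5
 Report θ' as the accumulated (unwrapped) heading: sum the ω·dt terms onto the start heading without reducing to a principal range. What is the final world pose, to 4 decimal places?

(1.5366, -6.7363, 1.1132)

step 1: θ'=0.3632 (R=0.2000) → pose (3.6228, -4.4938, 0.3632)
step 2: θ'=0.7382 (R=-2.3333) → pose (2.8815, -4.9490, 0.7382)
step 3: θ'=1.1132 (R=-6.0000) → pose (1.5366, -6.7363, 1.1132)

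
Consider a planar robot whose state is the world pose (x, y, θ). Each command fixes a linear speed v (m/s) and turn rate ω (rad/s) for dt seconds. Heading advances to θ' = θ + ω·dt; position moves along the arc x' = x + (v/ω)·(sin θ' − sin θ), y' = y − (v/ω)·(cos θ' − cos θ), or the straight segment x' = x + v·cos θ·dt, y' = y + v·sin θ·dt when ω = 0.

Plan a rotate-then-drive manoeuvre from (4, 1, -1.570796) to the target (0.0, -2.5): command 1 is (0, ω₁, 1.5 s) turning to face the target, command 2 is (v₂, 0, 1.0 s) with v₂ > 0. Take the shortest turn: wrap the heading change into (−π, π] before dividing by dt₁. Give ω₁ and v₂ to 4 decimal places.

ω₁ = -0.5680, v₂ = 5.3151

heading to target = atan2(-2.5−1, 0−4) = -2.4228
Δθ = wrap(-2.4228 − -1.5708) = -0.8520; ω₁ = Δθ/dt₁ = -0.5680
distance = √((0−4)² + (-2.5−1)²) = 5.3151; v₂ = distance/dt₂ = 5.3151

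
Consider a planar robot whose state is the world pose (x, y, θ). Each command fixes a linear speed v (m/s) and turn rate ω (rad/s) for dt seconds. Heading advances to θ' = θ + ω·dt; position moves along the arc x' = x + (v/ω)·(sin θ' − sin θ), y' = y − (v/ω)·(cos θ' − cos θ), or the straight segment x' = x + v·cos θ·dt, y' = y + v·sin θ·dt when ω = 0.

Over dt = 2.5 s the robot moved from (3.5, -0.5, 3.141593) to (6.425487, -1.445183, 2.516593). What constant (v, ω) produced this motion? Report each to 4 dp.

Δθ = 2.516593 − 3.141593 = -0.625000
ω = Δθ/dt = -0.625000/2.5 = -0.2500
R = Δx/(sin θ' − sin θ) = 5.0000
v = R·ω = 5.0000·-0.2500 = -1.2500

v = -1.2500, ω = -0.2500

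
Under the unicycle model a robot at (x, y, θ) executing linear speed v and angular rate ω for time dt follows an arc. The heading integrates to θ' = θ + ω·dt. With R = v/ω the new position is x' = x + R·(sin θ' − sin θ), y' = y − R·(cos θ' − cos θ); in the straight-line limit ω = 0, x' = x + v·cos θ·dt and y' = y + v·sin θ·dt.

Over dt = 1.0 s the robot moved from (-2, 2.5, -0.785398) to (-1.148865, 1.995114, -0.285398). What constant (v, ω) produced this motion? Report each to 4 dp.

Δθ = -0.285398 − -0.785398 = 0.500000
ω = Δθ/dt = 0.500000/1.0 = 0.5000
R = Δx/(sin θ' − sin θ) = 2.0000
v = R·ω = 2.0000·0.5000 = 1.0000

v = 1.0000, ω = 0.5000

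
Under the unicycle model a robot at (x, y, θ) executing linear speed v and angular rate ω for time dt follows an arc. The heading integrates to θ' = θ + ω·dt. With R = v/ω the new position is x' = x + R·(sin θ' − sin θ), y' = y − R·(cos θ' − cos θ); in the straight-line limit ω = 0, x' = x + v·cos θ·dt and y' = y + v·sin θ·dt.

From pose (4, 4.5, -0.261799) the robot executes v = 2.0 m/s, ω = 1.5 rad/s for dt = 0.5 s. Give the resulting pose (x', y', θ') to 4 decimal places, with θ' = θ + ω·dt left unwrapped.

(4.9705, 4.6103, 0.4882)

θ' = -0.2618 + 1.5·0.5 = 0.4882
R = v/ω = 2.0/1.5 = 1.3333
x' = 4 + 1.3333·(sin 0.4882 − sin -0.2618) = 4.9705
y' = 4.5 − 1.3333·(cos 0.4882 − cos -0.2618) = 4.6103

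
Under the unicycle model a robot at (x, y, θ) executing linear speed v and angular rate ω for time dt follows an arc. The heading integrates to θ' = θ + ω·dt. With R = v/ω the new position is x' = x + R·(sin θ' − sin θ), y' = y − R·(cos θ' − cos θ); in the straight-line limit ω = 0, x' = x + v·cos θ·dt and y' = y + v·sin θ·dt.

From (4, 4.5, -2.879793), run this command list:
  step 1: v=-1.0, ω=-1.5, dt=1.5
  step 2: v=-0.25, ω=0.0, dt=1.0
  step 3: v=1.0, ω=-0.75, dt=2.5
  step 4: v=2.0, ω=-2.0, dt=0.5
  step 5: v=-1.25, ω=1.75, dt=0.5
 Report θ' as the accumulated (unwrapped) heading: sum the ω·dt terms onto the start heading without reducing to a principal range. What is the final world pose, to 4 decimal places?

step 1: θ'=-5.1298 (R=0.6667) → pose (4.7820, 3.5858, -5.1298)
step 2: θ'=-5.1298 (straight) → pose (4.6806, 3.3573, -5.1298)
step 3: θ'=-7.0048 (R=-1.3333) → pose (6.7803, 3.8177, -7.0048)
step 4: θ'=-8.0048 (R=-1.0000) → pose (7.1083, 2.9167, -8.0048)
step 5: θ'=-7.1298 (R=-0.7143) → pose (6.9372, 3.4973, -7.1298)

(6.9372, 3.4973, -7.1298)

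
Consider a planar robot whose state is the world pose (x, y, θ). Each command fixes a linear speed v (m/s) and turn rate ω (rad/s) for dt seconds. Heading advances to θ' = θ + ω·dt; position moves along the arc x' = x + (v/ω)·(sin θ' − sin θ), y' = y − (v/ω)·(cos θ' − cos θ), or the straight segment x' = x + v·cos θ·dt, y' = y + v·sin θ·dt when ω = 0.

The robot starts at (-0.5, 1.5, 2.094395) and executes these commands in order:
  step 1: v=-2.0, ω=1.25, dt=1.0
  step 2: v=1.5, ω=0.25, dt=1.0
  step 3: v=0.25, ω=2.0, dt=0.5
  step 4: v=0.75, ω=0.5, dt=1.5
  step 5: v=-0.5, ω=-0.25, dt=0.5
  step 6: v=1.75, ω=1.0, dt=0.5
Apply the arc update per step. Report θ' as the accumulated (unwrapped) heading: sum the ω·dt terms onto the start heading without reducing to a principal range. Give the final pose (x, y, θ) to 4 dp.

(0.4613, -1.3283, 5.7194)

step 1: θ'=3.3444 (R=-1.6000) → pose (1.2079, 0.7328, 3.3444)
step 2: θ'=3.5944 (R=6.0000) → pose (-0.2085, 0.2511, 3.5944)
step 3: θ'=4.5944 (R=0.1250) → pose (-0.2780, 0.1534, 4.5944)
step 4: θ'=5.3444 (R=1.5000) → pose (0.0013, -0.9093, 5.3444)
step 5: θ'=5.2194 (R=2.0000) → pose (-0.1334, -0.6989, 5.2194)
step 6: θ'=5.7194 (R=1.7500) → pose (0.4613, -1.3283, 5.7194)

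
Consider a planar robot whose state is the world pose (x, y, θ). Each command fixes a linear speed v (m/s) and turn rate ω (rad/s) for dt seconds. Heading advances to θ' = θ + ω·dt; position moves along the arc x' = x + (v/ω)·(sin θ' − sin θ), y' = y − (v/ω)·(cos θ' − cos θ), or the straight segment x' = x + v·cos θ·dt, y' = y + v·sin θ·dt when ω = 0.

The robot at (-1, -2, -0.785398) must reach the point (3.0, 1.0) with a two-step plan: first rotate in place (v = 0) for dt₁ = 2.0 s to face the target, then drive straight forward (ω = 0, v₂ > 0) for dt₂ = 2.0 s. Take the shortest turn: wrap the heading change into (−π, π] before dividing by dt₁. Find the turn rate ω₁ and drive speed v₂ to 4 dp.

heading to target = atan2(1−-2, 3−-1) = 0.6435
Δθ = wrap(0.6435 − -0.7854) = 1.4289; ω₁ = Δθ/dt₁ = 0.7144
distance = √((3−-1)² + (1−-2)²) = 5.0000; v₂ = distance/dt₂ = 2.5000

ω₁ = 0.7144, v₂ = 2.5000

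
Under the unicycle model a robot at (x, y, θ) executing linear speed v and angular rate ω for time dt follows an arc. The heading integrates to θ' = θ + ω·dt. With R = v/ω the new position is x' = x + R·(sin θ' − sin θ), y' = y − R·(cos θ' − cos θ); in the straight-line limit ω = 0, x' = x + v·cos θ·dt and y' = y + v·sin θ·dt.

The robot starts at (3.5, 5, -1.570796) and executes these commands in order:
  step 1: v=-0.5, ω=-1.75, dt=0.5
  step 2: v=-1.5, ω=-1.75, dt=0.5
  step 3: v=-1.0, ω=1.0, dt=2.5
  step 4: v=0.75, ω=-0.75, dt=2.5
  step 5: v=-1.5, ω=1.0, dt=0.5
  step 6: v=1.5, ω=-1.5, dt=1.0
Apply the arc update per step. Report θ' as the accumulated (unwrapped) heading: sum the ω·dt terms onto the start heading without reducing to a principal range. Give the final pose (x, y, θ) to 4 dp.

(4.1467, 5.6971, -3.6958)

step 1: θ'=-2.4458 (R=0.2857) → pose (3.6026, 5.2193, -2.4458)
step 2: θ'=-3.3208 (R=0.8571) → pose (4.3048, 5.4048, -3.3208)
step 3: θ'=-0.8208 (R=-1.0000) → pose (5.2147, 7.0704, -0.8208)
step 4: θ'=-2.6958 (R=-1.0000) → pose (4.9142, 5.4865, -2.6958)
step 5: θ'=-2.1958 (R=-1.5000) → pose (5.4839, 5.9623, -2.1958)
step 6: θ'=-3.6958 (R=-1.0000) → pose (4.1467, 5.6971, -3.6958)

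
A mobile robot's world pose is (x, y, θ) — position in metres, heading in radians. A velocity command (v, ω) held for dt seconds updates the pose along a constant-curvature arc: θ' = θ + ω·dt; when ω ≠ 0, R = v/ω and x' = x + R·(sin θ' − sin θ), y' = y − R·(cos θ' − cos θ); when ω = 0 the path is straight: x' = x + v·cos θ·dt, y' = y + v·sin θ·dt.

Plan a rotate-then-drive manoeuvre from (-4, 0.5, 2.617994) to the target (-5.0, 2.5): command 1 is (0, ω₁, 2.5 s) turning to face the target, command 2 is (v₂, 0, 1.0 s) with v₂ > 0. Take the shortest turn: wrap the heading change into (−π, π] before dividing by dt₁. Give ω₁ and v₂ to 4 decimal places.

heading to target = atan2(2.5−0.5, -5−-4) = 2.0344
Δθ = wrap(2.0344 − 2.6180) = -0.5836; ω₁ = Δθ/dt₁ = -0.2334
distance = √((-5−-4)² + (2.5−0.5)²) = 2.2361; v₂ = distance/dt₂ = 2.2361

ω₁ = -0.2334, v₂ = 2.2361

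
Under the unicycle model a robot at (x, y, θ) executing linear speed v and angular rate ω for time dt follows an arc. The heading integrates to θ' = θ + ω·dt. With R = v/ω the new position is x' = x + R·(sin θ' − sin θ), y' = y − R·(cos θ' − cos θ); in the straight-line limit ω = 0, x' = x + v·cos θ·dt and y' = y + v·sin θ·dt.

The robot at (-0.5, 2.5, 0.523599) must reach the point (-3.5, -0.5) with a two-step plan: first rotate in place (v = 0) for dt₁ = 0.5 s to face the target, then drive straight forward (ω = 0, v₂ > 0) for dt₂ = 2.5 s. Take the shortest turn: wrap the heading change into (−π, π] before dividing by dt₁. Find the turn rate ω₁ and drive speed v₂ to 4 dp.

ω₁ = -5.7596, v₂ = 1.6971

heading to target = atan2(-0.5−2.5, -3.5−-0.5) = -2.3562
Δθ = wrap(-2.3562 − 0.5236) = -2.8798; ω₁ = Δθ/dt₁ = -5.7596
distance = √((-3.5−-0.5)² + (-0.5−2.5)²) = 4.2426; v₂ = distance/dt₂ = 1.6971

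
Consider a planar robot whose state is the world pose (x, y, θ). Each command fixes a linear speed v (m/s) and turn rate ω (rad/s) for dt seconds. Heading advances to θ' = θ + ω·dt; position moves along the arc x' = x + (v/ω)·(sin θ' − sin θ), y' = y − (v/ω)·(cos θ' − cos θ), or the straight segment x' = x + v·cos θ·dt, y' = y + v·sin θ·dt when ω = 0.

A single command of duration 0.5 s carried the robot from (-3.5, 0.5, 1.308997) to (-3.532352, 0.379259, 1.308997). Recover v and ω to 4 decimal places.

Δθ = 1.308997 − 1.308997 = 0.000000
ω = Δθ/dt = 0.000000/0.5 = 0.0000
ω = 0 → v = (Δx·cos θ + Δy·sin θ)/dt = -0.2500

v = -0.2500, ω = 0.0000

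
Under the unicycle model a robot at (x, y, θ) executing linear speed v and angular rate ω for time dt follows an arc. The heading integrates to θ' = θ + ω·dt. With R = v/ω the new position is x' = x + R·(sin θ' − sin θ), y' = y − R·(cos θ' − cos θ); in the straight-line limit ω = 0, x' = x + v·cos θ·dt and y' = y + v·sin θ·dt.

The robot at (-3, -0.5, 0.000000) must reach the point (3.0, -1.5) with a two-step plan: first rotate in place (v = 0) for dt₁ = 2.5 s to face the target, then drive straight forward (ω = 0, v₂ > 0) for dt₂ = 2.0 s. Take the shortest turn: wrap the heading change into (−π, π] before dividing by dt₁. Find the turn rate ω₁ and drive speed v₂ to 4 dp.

ω₁ = -0.0661, v₂ = 3.0414

heading to target = atan2(-1.5−-0.5, 3−-3) = -0.1651
Δθ = wrap(-0.1651 − 0.0000) = -0.1651; ω₁ = Δθ/dt₁ = -0.0661
distance = √((3−-3)² + (-1.5−-0.5)²) = 6.0828; v₂ = distance/dt₂ = 3.0414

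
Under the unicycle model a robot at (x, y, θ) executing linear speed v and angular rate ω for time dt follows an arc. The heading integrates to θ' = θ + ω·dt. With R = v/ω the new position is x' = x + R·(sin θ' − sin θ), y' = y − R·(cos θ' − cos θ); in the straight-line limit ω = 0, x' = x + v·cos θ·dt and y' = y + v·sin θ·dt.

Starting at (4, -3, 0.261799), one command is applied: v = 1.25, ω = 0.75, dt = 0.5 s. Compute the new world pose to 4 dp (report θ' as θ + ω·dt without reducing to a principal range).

θ' = 0.2618 + 0.75·0.5 = 0.6368
R = v/ω = 1.25/0.75 = 1.6667
x' = 4 + 1.6667·(sin 0.6368 − sin 0.2618) = 4.5597
y' = -3 − 1.6667·(cos 0.6368 − cos 0.2618) = -2.7301

(4.5597, -2.7301, 0.6368)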